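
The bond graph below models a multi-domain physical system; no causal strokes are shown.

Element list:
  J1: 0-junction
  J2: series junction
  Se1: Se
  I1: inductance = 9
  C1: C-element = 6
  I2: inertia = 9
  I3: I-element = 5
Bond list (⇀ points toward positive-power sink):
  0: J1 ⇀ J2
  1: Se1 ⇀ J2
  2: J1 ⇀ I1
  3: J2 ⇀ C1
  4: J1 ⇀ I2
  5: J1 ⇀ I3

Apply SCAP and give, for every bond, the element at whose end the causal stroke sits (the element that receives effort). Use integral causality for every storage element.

b1 stroke→J2  (Se1 (Se) sets effort on bond)
b2 stroke→I1  (I1 outputs flow p/I1)
b3 stroke→J2  (C1 outputs effort q/C1)
b0 stroke→J1  (J2: last free bond brings flow in)
b4 stroke→I2  (J1 effort already set via bond 0)
b5 stroke→I3  (J1 effort already set via bond 0)

#0 →J1
#1 →J2
#2 →I1
#3 →J2
#4 →I2
#5 →I3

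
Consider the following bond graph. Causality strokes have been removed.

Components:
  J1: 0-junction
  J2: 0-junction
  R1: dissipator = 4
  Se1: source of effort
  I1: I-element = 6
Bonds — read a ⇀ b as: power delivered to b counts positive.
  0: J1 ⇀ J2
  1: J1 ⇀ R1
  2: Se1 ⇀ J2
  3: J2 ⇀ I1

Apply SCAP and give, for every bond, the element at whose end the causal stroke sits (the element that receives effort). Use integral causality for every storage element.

b2 stroke→J2  (Se1: effort source, stroke at far end)
b0 stroke→J1  (common-e at J2 fixed by 2)
b3 stroke→I1  (J2: bond 2 brought effort, rest push out)
b1 stroke→R1  (common-e at J1 fixed by 0)

#0 |J1
#1 |R1
#2 |J2
#3 |I1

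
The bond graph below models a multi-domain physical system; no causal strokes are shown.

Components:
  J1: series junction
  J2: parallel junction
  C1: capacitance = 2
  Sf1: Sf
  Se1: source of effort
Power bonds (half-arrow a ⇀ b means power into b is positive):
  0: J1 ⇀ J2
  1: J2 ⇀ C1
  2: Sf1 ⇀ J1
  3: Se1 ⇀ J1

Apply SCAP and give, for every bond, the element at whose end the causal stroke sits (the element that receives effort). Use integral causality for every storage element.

bond 2 stroke→Sf1  (source Sf1 imposes f)
bond 3 stroke→J1  (source Se1 imposes e)
bond 0 stroke→J1  (common-f at J1 fixed by 2)
bond 1 stroke→J2  (closing 0-jn rule on J2)

b0 stroke at J1
b1 stroke at J2
b2 stroke at Sf1
b3 stroke at J1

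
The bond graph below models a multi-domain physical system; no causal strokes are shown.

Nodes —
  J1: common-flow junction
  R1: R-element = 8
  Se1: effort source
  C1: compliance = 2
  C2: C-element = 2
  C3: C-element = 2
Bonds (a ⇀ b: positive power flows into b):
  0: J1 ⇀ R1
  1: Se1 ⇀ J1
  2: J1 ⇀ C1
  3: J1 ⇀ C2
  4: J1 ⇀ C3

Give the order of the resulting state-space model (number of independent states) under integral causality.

3  (C1, C2, C3 all integral)

#1 |J1  (source Se1 imposes e)
#2 |J1  (C1 outputs effort q/C1)
#3 |J1  (prefer integral on C2)
#4 |J1  (prefer integral on C3)
#0 |R1  (only one flow-in slot at J1)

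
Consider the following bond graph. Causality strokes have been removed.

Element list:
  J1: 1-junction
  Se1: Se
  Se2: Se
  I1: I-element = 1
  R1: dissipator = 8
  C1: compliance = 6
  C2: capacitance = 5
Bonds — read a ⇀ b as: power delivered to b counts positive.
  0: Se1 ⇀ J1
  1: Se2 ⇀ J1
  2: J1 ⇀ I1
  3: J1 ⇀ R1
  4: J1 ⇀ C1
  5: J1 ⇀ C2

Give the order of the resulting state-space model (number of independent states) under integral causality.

3  (C1, C2, I1 all integral)

b0 stroke at J1  (source Se1 imposes e)
b1 stroke at J1  (Se2 (Se) sets effort on bond)
b2 stroke at I1  (prefer integral on I1)
b3 stroke at J1  (1-jn J1 has f-setter on 2)
b4 stroke at J1  (common-f at J1 fixed by 2)
b5 stroke at J1  (J1 flow already set via bond 2)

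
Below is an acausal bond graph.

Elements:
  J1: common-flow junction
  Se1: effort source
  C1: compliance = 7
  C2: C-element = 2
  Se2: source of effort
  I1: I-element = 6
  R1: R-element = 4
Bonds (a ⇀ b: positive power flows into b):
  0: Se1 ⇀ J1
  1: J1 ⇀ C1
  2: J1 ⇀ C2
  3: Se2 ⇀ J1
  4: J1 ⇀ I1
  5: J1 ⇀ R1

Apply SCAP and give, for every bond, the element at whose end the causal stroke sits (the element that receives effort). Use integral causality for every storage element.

β0 stroke at J1  (source Se1 imposes e)
β3 stroke at J1  (source Se2 imposes e)
β1 stroke at J1  (C1: C, integral causality)
β2 stroke at J1  (C2: C, integral causality)
β4 stroke at I1  (I1 integral (f out))
β5 stroke at J1  (1-jn J1 has f-setter on 4)

β0 |J1
β1 |J1
β2 |J1
β3 |J1
β4 |I1
β5 |J1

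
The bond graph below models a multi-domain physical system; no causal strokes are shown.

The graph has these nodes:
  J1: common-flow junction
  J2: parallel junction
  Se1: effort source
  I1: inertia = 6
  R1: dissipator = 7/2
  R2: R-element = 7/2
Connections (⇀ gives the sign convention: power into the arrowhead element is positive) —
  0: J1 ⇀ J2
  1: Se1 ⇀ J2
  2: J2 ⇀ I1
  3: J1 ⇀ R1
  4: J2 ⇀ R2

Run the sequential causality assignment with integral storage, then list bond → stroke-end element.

#1 stroke→J2  (Se1 (Se) sets effort on bond)
#0 stroke→J1  (J2 effort already set via bond 1)
#2 stroke→I1  (0-jn J2 has e-setter on 1)
#4 stroke→R2  (J2 effort already set via bond 1)
#3 stroke→R1  (J1 needs exactly one f-in)

bond 0 stroke at J1
bond 1 stroke at J2
bond 2 stroke at I1
bond 3 stroke at R1
bond 4 stroke at R2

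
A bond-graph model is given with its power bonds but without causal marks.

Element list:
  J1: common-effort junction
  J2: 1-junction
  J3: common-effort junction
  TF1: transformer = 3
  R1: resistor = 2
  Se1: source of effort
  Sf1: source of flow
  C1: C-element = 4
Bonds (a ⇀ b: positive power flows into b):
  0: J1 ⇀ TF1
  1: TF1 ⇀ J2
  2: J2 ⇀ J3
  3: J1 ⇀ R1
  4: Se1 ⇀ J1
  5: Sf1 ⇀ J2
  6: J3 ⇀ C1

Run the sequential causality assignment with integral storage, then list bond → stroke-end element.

#4 stroke→J1  (Se1 fixes effort; stroke away)
#5 stroke→Sf1  (Sf1: flow source, stroke at near end)
#0 stroke→TF1  (common-e at J1 fixed by 4)
#3 stroke→R1  (J1 effort already set via bond 4)
#1 stroke→J2  (1-jn J2 has f-setter on 5)
#2 stroke→J2  (J2 flow already set via bond 5)
#6 stroke→J3  (J3: last free bond brings effort in)

#0 stroke at TF1
#1 stroke at J2
#2 stroke at J2
#3 stroke at R1
#4 stroke at J1
#5 stroke at Sf1
#6 stroke at J3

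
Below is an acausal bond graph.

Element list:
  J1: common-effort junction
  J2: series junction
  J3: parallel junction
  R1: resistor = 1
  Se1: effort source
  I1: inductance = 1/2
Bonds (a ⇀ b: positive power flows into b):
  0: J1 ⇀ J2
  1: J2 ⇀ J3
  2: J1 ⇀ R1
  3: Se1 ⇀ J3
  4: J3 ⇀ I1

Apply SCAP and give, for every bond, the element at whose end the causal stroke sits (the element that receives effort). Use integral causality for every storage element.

#3 →J3  (Se1 fixes effort; stroke away)
#1 →J2  (J3: bond 3 brought effort, rest push out)
#4 →I1  (0-jn J3 has e-setter on 3)
#0 →J1  (J2: last free bond brings flow in)
#2 →R1  (0-jn J1 has e-setter on 0)

bond 0 |J1
bond 1 |J2
bond 2 |R1
bond 3 |J3
bond 4 |I1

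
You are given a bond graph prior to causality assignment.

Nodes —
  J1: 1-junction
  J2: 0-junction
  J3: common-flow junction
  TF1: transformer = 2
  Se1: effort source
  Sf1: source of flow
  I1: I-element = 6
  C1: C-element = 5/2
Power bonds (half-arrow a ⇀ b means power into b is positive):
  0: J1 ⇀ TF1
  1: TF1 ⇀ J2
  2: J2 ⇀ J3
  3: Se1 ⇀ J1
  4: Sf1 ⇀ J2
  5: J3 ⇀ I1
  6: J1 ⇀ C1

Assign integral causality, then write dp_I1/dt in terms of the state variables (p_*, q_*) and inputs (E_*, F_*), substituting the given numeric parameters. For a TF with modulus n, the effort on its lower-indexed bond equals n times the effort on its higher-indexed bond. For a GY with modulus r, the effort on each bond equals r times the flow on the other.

dp_I1/dt = E_Se1/2 - q_C1/5

bond 3 stroke at J1  (source Se1 imposes e)
bond 4 stroke at Sf1  (source Sf1 imposes f)
bond 5 stroke at I1  (I1 outputs flow p/I1)
bond 2 stroke at J3  (common-f at J3 fixed by 5)
bond 1 stroke at J2  (J2 needs exactly one e-in)
bond 0 stroke at TF1  (TF TF1: opposite of bond 1)
bond 6 stroke at J1  (J1 flow already set via bond 0)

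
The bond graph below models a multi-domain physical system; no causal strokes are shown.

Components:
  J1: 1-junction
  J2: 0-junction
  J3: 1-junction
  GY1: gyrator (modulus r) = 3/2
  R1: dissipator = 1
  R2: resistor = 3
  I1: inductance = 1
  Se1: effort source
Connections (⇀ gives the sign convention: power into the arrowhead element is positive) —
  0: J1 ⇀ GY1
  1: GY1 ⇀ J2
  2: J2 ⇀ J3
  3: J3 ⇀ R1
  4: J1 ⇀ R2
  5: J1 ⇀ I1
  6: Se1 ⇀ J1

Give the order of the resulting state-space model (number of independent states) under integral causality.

1  (I1 all integral)

#6 |J1  (source Se1 imposes e)
#5 |I1  (prefer integral on I1)
#0 |J1  (J1 flow already set via bond 5)
#4 |J1  (J1 flow already set via bond 5)
#1 |J2  (GY1: gyrator matches bond 0)
#2 |J3  (J2: bond 1 brought effort, rest push out)
#3 |R1  (closing 1-jn rule on J3)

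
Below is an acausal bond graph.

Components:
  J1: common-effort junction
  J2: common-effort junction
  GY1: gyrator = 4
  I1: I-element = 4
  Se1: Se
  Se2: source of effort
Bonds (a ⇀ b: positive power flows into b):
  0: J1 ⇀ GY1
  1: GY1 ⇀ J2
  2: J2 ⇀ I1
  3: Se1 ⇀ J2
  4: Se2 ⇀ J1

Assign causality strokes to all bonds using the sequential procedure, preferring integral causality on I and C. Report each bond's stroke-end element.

b0 stroke at GY1
b1 stroke at GY1
b2 stroke at I1
b3 stroke at J2
b4 stroke at J1

bond 3 stroke→J2  (Se1 (Se) sets effort on bond)
bond 4 stroke→J1  (Se2 fixes effort; stroke away)
bond 0 stroke→GY1  (J1 effort already set via bond 4)
bond 1 stroke→GY1  (0-jn J2 has e-setter on 3)
bond 2 stroke→I1  (J2 effort already set via bond 3)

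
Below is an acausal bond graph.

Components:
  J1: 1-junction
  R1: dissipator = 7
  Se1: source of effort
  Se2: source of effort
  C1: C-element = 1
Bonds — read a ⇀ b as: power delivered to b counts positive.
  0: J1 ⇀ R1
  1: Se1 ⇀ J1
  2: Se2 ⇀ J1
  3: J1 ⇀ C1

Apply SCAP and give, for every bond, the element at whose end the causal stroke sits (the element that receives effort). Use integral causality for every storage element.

b0 stroke at R1
b1 stroke at J1
b2 stroke at J1
b3 stroke at J1

b1 →J1  (Se1 (Se) sets effort on bond)
b2 →J1  (Se2: effort source, stroke at far end)
b3 →J1  (C1 outputs effort q/C1)
b0 →R1  (only one flow-in slot at J1)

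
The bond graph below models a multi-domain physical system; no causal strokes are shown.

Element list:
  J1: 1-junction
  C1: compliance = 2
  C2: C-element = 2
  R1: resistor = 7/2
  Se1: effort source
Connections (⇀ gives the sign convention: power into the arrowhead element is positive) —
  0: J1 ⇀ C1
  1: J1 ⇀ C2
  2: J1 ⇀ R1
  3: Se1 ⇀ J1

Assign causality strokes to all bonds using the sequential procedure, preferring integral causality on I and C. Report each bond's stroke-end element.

#0 stroke at J1
#1 stroke at J1
#2 stroke at R1
#3 stroke at J1

β3 stroke at J1  (source Se1 imposes e)
β0 stroke at J1  (C1 integral (e out))
β1 stroke at J1  (prefer integral on C2)
β2 stroke at R1  (J1: last free bond brings flow in)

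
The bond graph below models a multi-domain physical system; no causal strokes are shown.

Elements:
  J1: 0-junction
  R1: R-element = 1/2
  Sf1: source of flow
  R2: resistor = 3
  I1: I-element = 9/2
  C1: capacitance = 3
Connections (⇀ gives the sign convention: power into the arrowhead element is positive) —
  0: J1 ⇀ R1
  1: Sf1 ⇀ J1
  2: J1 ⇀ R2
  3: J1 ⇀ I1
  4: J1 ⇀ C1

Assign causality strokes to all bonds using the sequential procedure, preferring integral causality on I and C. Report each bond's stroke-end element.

β1 stroke at Sf1  (Sf1 (Sf) sets flow on bond)
β3 stroke at I1  (I1 outputs flow p/I1)
β4 stroke at J1  (prefer integral on C1)
β0 stroke at R1  (common-e at J1 fixed by 4)
β2 stroke at R2  (0-jn J1 has e-setter on 4)

#0 stroke→R1
#1 stroke→Sf1
#2 stroke→R2
#3 stroke→I1
#4 stroke→J1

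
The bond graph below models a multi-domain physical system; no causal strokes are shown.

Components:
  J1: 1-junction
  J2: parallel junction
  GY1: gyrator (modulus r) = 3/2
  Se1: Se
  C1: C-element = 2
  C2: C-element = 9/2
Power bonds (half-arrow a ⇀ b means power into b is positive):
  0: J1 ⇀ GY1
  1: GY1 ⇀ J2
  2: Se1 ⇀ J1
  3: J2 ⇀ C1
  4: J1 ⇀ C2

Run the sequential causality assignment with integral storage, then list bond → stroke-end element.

b0 →GY1
b1 →GY1
b2 →J1
b3 →J2
b4 →J1

#2 stroke→J1  (source Se1 imposes e)
#3 stroke→J2  (C1 outputs effort q/C1)
#1 stroke→GY1  (J2: bond 3 brought effort, rest push out)
#0 stroke→GY1  (through GY1, causality inverts; strokes same side of GY1)
#4 stroke→J1  (common-f at J1 fixed by 0)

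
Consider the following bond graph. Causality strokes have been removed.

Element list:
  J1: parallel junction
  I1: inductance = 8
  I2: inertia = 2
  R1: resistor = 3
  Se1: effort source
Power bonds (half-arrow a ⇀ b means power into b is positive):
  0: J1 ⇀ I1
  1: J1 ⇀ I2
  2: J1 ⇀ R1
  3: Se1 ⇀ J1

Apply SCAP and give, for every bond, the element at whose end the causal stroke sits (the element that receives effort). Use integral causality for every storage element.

b0 stroke at I1
b1 stroke at I2
b2 stroke at R1
b3 stroke at J1

#3 stroke at J1  (Se1: effort source, stroke at far end)
#0 stroke at I1  (0-jn J1 has e-setter on 3)
#1 stroke at I2  (common-e at J1 fixed by 3)
#2 stroke at R1  (J1 effort already set via bond 3)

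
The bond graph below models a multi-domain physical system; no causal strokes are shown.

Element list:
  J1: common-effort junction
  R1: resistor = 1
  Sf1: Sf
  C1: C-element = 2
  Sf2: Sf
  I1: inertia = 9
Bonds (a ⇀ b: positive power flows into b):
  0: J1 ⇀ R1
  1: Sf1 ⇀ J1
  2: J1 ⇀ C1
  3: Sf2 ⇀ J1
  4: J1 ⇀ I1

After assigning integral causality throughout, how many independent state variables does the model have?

β1 stroke at Sf1  (Sf1 fixes flow; stroke at Sf1)
β3 stroke at Sf2  (source Sf2 imposes f)
β2 stroke at J1  (C1: C, integral causality)
β0 stroke at R1  (0-jn J1 has e-setter on 2)
β4 stroke at I1  (J1: bond 2 brought effort, rest push out)

2  (C1, I1 all integral)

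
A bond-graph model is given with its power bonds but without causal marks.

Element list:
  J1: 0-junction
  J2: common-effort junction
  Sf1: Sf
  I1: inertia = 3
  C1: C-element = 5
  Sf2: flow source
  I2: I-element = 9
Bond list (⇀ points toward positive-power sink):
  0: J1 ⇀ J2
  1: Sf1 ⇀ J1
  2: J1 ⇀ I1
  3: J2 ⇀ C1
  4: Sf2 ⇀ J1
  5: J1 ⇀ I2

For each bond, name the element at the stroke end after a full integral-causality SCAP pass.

bond 0 stroke→J1
bond 1 stroke→Sf1
bond 2 stroke→I1
bond 3 stroke→J2
bond 4 stroke→Sf2
bond 5 stroke→I2

b1 |Sf1  (source Sf1 imposes f)
b4 |Sf2  (Sf2 fixes flow; stroke at Sf2)
b2 |I1  (I1: I, integral causality)
b3 |J2  (C1 integral (e out))
b0 |J1  (0-jn J2 has e-setter on 3)
b5 |I2  (0-jn J1 has e-setter on 0)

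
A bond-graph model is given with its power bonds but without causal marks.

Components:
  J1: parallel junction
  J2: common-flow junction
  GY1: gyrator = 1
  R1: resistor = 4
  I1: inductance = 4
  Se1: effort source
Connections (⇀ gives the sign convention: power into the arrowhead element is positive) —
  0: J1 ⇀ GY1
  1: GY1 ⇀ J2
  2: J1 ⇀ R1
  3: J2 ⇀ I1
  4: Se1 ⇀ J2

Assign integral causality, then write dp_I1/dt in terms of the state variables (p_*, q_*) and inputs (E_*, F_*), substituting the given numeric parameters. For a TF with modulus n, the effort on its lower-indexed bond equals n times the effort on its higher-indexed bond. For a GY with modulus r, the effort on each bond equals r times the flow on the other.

b4 stroke→J2  (Se1 fixes effort; stroke away)
b3 stroke→I1  (I1 integral (f out))
b1 stroke→J2  (J2: bond 3 brought flow, rest push out)
b0 stroke→J1  (through GY1, causality inverts; strokes same side of GY1)
b2 stroke→R1  (J1 effort already set via bond 0)

dp_I1/dt = E_Se1 - p_I1/16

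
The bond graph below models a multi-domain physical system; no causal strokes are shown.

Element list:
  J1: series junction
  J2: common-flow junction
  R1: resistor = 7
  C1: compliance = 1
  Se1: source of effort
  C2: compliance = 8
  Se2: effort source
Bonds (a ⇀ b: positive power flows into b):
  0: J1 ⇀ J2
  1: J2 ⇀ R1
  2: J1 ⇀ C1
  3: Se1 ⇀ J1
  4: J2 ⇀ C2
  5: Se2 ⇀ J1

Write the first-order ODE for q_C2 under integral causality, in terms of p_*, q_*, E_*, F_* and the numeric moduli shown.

dq_C2/dt = E_Se1/7 + E_Se2/7 - q_C1/7 - q_C2/56

bond 3 stroke at J1  (Se1: effort source, stroke at far end)
bond 5 stroke at J1  (source Se2 imposes e)
bond 2 stroke at J1  (C1 outputs effort q/C1)
bond 0 stroke at J2  (J1 needs exactly one f-in)
bond 4 stroke at J2  (C2 integral (e out))
bond 1 stroke at R1  (only one flow-in slot at J2)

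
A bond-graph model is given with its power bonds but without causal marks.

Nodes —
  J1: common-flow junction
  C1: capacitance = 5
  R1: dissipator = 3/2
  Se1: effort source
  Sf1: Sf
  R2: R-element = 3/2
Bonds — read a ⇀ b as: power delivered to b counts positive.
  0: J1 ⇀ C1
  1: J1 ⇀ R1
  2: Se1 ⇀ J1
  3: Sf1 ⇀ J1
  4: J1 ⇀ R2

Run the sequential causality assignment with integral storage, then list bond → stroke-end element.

#2 →J1  (Se1 fixes effort; stroke away)
#3 →Sf1  (Sf1: flow source, stroke at near end)
#0 →J1  (J1: bond 3 brought flow, rest push out)
#1 →J1  (common-f at J1 fixed by 3)
#4 →J1  (J1: bond 3 brought flow, rest push out)

β0 →J1
β1 →J1
β2 →J1
β3 →Sf1
β4 →J1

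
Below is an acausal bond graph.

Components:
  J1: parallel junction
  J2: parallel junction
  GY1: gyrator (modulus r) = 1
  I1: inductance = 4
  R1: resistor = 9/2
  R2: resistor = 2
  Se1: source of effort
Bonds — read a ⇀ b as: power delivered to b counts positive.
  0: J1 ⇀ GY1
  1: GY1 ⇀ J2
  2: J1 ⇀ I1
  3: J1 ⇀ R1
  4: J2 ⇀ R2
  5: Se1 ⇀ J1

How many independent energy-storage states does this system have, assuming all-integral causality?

bond 5 stroke→J1  (source Se1 imposes e)
bond 0 stroke→GY1  (0-jn J1 has e-setter on 5)
bond 2 stroke→I1  (J1: bond 5 brought effort, rest push out)
bond 3 stroke→R1  (0-jn J1 has e-setter on 5)
bond 1 stroke→GY1  (GY GY1: same side as bond 0)
bond 4 stroke→J2  (J2 needs exactly one e-in)

1  (I1 all integral)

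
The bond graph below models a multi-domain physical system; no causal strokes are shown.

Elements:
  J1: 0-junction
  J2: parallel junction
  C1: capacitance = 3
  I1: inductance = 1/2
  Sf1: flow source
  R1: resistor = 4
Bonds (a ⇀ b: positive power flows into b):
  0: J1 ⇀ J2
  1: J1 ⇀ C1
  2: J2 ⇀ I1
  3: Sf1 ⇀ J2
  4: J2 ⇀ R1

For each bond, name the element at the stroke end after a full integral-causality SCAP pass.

bond 3 |Sf1  (Sf1: flow source, stroke at near end)
bond 1 |J1  (prefer integral on C1)
bond 0 |J2  (common-e at J1 fixed by 1)
bond 2 |I1  (J2: bond 0 brought effort, rest push out)
bond 4 |R1  (common-e at J2 fixed by 0)

β0 →J2
β1 →J1
β2 →I1
β3 →Sf1
β4 →R1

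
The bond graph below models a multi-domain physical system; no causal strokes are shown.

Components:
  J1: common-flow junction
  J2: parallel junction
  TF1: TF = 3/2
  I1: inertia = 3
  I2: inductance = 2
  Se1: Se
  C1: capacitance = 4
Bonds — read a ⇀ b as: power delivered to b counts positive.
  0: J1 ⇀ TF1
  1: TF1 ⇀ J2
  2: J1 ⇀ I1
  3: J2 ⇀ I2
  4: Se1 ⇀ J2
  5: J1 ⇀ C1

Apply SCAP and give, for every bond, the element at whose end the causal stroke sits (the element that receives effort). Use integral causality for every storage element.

bond 0 |J1
bond 1 |TF1
bond 2 |I1
bond 3 |I2
bond 4 |J2
bond 5 |J1

β4 →J2  (source Se1 imposes e)
β1 →TF1  (J2 effort already set via bond 4)
β3 →I2  (J2 effort already set via bond 4)
β0 →J1  (through TF1, causality passes straight; one stroke at TF1)
β2 →I1  (I1 outputs flow p/I1)
β5 →J1  (1-jn J1 has f-setter on 2)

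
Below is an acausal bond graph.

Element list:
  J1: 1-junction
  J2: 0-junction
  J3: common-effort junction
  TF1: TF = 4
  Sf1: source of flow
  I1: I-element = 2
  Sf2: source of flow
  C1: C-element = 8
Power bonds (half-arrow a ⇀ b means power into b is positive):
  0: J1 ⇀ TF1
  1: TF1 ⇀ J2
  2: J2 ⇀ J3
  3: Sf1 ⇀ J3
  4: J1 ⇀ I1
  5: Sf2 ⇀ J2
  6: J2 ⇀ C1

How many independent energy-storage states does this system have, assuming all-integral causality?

β3 →Sf1  (Sf1 (Sf) sets flow on bond)
β5 →Sf2  (Sf2 fixes flow; stroke at Sf2)
β2 →J3  (only one effort-in slot at J3)
β4 →I1  (prefer integral on I1)
β0 →J1  (common-f at J1 fixed by 4)
β1 →TF1  (TF1: transformer flips bond 0)
β6 →J2  (only one effort-in slot at J2)

2  (C1, I1 all integral)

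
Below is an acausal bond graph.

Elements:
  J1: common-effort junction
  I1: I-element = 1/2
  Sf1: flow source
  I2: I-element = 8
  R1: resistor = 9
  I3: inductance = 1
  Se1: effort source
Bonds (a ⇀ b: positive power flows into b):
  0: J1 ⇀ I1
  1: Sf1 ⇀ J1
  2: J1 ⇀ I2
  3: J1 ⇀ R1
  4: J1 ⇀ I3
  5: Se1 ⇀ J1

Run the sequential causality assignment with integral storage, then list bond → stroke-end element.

#1 stroke→Sf1  (Sf1: flow source, stroke at near end)
#5 stroke→J1  (Se1 fixes effort; stroke away)
#0 stroke→I1  (0-jn J1 has e-setter on 5)
#2 stroke→I2  (0-jn J1 has e-setter on 5)
#3 stroke→R1  (J1: bond 5 brought effort, rest push out)
#4 stroke→I3  (J1 effort already set via bond 5)

b0 stroke at I1
b1 stroke at Sf1
b2 stroke at I2
b3 stroke at R1
b4 stroke at I3
b5 stroke at J1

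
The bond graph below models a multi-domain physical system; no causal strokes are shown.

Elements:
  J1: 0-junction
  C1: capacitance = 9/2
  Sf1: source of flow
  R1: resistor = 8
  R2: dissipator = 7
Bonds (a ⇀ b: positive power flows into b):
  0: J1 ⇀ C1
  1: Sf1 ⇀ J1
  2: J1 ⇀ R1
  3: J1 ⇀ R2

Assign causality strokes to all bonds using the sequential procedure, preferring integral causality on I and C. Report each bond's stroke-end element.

b0 stroke→J1
b1 stroke→Sf1
b2 stroke→R1
b3 stroke→R2

β1 stroke→Sf1  (Sf1 (Sf) sets flow on bond)
β0 stroke→J1  (C1 integral (e out))
β2 stroke→R1  (J1: bond 0 brought effort, rest push out)
β3 stroke→R2  (J1 effort already set via bond 0)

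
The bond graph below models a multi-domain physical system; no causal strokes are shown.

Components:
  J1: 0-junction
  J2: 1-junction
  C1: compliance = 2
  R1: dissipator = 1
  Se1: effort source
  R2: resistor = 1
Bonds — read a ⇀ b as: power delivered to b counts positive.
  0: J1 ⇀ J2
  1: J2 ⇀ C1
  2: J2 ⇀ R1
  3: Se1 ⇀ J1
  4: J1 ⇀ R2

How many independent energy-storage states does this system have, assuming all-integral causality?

1  (C1 all integral)

#3 stroke→J1  (Se1 fixes effort; stroke away)
#0 stroke→J2  (J1 effort already set via bond 3)
#4 stroke→R2  (0-jn J1 has e-setter on 3)
#1 stroke→J2  (prefer integral on C1)
#2 stroke→R1  (J2 needs exactly one f-in)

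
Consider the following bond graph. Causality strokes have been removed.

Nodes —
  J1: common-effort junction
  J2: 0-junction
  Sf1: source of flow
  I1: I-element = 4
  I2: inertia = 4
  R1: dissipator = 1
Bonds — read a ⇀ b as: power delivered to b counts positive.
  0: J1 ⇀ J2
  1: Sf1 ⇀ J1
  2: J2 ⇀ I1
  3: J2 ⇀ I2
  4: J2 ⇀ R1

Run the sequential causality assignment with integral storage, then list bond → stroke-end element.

b1 stroke→Sf1  (Sf1 fixes flow; stroke at Sf1)
b0 stroke→J1  (J1 needs exactly one e-in)
b2 stroke→I1  (I1 outputs flow p/I1)
b3 stroke→I2  (I2: I, integral causality)
b4 stroke→J2  (closing 0-jn rule on J2)

β0 →J1
β1 →Sf1
β2 →I1
β3 →I2
β4 →J2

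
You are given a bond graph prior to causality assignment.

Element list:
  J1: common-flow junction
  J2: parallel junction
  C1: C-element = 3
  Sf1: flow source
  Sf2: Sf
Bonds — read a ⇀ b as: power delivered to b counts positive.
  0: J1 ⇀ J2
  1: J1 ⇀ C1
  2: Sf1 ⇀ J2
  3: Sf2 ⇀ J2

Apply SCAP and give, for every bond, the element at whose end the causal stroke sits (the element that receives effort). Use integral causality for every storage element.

b0 →J2
b1 →J1
b2 →Sf1
b3 →Sf2

β2 stroke→Sf1  (Sf1 (Sf) sets flow on bond)
β3 stroke→Sf2  (source Sf2 imposes f)
β0 stroke→J2  (J2 needs exactly one e-in)
β1 stroke→J1  (J1: bond 0 brought flow, rest push out)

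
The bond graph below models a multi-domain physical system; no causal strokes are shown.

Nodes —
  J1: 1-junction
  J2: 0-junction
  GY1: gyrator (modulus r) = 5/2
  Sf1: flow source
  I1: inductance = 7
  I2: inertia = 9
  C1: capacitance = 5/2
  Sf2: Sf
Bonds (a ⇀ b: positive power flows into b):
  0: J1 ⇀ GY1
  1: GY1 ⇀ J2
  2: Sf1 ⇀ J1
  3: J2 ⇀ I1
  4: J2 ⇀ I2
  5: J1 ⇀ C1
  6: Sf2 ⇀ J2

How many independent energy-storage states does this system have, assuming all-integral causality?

3  (C1, I1, I2 all integral)

β2 stroke at Sf1  (Sf1: flow source, stroke at near end)
β6 stroke at Sf2  (Sf2 (Sf) sets flow on bond)
β0 stroke at J1  (J1: bond 2 brought flow, rest push out)
β5 stroke at J1  (J1: bond 2 brought flow, rest push out)
β1 stroke at J2  (GY1: gyrator matches bond 0)
β3 stroke at I1  (J2 effort already set via bond 1)
β4 stroke at I2  (common-e at J2 fixed by 1)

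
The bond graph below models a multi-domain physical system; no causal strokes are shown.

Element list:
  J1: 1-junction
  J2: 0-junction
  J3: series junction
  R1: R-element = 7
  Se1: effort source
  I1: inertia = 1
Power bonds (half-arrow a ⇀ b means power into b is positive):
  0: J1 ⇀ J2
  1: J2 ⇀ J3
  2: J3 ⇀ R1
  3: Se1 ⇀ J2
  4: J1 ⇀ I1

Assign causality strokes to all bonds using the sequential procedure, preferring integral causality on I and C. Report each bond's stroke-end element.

bond 0 →J1
bond 1 →J3
bond 2 →R1
bond 3 →J2
bond 4 →I1

β3 →J2  (source Se1 imposes e)
β0 →J1  (0-jn J2 has e-setter on 3)
β1 →J3  (J2 effort already set via bond 3)
β2 →R1  (only one flow-in slot at J3)
β4 →I1  (J1: last free bond brings flow in)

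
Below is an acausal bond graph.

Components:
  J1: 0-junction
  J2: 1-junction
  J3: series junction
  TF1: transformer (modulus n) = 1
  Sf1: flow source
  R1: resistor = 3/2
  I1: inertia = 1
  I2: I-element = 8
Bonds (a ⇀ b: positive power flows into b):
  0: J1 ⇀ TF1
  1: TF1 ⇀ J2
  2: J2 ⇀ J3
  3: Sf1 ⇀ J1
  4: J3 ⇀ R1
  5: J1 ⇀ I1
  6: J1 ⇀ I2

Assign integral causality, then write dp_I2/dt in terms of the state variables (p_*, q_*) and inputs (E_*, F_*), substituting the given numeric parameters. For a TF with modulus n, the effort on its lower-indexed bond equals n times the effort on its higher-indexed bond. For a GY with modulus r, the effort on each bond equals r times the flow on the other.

dp_I2/dt = 3*F_Sf1/2 - 3*p_I1/2 - 3*p_I2/16

#3 |Sf1  (Sf1: flow source, stroke at near end)
#5 |I1  (I1 outputs flow p/I1)
#6 |I2  (prefer integral on I2)
#0 |J1  (closing 0-jn rule on J1)
#1 |TF1  (through TF1, causality passes straight; one stroke at TF1)
#2 |J2  (J2 flow already set via bond 1)
#4 |J3  (J3 flow already set via bond 2)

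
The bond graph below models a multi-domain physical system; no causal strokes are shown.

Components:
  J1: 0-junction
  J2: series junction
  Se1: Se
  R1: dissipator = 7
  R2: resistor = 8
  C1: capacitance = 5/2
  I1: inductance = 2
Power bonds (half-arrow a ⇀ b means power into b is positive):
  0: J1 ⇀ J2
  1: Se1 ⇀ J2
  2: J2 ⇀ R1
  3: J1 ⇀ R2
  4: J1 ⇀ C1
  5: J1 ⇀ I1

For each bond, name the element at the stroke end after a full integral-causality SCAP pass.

β0 stroke→J2
β1 stroke→J2
β2 stroke→R1
β3 stroke→R2
β4 stroke→J1
β5 stroke→I1

b1 →J2  (Se1 (Se) sets effort on bond)
b4 →J1  (prefer integral on C1)
b0 →J2  (J1 effort already set via bond 4)
b3 →R2  (J1: bond 4 brought effort, rest push out)
b5 →I1  (J1 effort already set via bond 4)
b2 →R1  (J2: last free bond brings flow in)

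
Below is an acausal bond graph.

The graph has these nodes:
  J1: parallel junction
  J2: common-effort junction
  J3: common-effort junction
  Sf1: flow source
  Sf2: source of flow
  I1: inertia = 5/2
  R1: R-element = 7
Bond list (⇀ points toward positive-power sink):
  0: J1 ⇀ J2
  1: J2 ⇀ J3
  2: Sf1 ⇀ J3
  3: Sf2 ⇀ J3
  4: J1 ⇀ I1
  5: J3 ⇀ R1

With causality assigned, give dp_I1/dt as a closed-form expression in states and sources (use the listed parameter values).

β2 stroke at Sf1  (Sf1: flow source, stroke at near end)
β3 stroke at Sf2  (source Sf2 imposes f)
β4 stroke at I1  (I1 integral (f out))
β0 stroke at J1  (closing 0-jn rule on J1)
β1 stroke at J2  (J2: last free bond brings effort in)
β5 stroke at J3  (J3: last free bond brings effort in)

dp_I1/dt = 7*F_Sf1 + 7*F_Sf2 - 14*p_I1/5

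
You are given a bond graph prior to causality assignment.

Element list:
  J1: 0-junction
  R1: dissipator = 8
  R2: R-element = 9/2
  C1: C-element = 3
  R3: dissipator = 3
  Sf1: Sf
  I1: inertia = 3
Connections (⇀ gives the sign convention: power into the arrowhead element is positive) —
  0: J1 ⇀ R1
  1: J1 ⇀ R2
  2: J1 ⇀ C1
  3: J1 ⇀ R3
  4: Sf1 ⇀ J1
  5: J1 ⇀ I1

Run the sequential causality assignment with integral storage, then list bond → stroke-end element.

bond 0 |R1
bond 1 |R2
bond 2 |J1
bond 3 |R3
bond 4 |Sf1
bond 5 |I1

#4 stroke at Sf1  (Sf1 (Sf) sets flow on bond)
#2 stroke at J1  (prefer integral on C1)
#0 stroke at R1  (0-jn J1 has e-setter on 2)
#1 stroke at R2  (0-jn J1 has e-setter on 2)
#3 stroke at R3  (J1 effort already set via bond 2)
#5 stroke at I1  (0-jn J1 has e-setter on 2)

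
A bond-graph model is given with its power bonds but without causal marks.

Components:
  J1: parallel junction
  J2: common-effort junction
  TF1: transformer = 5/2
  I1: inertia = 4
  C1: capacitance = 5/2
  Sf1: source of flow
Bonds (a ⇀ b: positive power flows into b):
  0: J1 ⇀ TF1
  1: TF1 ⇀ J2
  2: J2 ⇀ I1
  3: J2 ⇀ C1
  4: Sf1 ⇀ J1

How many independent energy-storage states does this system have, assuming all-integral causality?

bond 4 stroke at Sf1  (Sf1: flow source, stroke at near end)
bond 0 stroke at J1  (closing 0-jn rule on J1)
bond 1 stroke at TF1  (through TF1, causality passes straight; one stroke at TF1)
bond 2 stroke at I1  (I1 integral (f out))
bond 3 stroke at J2  (J2: last free bond brings effort in)

2  (C1, I1 all integral)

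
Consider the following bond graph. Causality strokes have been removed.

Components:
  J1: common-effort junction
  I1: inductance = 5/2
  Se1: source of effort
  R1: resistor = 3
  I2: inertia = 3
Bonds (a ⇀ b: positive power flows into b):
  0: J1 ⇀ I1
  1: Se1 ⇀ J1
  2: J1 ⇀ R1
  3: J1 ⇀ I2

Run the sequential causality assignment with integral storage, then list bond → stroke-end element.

bond 0 |I1
bond 1 |J1
bond 2 |R1
bond 3 |I2

#1 →J1  (source Se1 imposes e)
#0 →I1  (J1 effort already set via bond 1)
#2 →R1  (0-jn J1 has e-setter on 1)
#3 →I2  (common-e at J1 fixed by 1)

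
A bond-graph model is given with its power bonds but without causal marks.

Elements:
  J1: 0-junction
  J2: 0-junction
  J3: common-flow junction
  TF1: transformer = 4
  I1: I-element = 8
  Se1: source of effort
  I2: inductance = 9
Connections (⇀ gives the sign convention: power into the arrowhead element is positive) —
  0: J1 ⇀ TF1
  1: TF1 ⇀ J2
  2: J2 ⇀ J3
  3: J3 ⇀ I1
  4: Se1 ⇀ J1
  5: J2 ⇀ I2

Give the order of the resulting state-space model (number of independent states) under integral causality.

2  (I1, I2 all integral)

bond 4 stroke→J1  (Se1: effort source, stroke at far end)
bond 0 stroke→TF1  (J1: bond 4 brought effort, rest push out)
bond 1 stroke→J2  (TF TF1: opposite of bond 0)
bond 2 stroke→J3  (0-jn J2 has e-setter on 1)
bond 5 stroke→I2  (J2 effort already set via bond 1)
bond 3 stroke→I1  (J3: last free bond brings flow in)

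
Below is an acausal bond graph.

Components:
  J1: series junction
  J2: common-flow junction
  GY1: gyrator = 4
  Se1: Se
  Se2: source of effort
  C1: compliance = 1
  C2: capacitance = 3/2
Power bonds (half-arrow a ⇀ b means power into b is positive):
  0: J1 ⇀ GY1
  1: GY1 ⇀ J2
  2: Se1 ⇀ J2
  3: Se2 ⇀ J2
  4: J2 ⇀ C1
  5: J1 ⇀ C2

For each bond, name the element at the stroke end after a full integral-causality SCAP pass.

b0 stroke at GY1
b1 stroke at GY1
b2 stroke at J2
b3 stroke at J2
b4 stroke at J2
b5 stroke at J1

bond 2 stroke at J2  (Se1 (Se) sets effort on bond)
bond 3 stroke at J2  (Se2 (Se) sets effort on bond)
bond 4 stroke at J2  (prefer integral on C1)
bond 1 stroke at GY1  (only one flow-in slot at J2)
bond 0 stroke at GY1  (GY1 both-in/both-out from 1)
bond 5 stroke at J1  (J1: bond 0 brought flow, rest push out)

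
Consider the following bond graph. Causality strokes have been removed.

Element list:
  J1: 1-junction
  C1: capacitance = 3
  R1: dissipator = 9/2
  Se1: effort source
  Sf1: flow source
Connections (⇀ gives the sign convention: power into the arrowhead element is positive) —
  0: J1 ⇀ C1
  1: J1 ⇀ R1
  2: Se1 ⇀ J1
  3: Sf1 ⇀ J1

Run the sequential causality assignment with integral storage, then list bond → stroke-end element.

bond 2 |J1  (Se1: effort source, stroke at far end)
bond 3 |Sf1  (Sf1 fixes flow; stroke at Sf1)
bond 0 |J1  (J1 flow already set via bond 3)
bond 1 |J1  (common-f at J1 fixed by 3)

b0 stroke→J1
b1 stroke→J1
b2 stroke→J1
b3 stroke→Sf1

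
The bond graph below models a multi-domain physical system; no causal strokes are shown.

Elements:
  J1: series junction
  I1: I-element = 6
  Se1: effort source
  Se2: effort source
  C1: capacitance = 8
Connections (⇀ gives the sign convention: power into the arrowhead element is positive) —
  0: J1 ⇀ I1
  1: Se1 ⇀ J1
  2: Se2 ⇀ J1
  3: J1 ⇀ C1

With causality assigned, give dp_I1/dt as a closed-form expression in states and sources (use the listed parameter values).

dp_I1/dt = E_Se1 + E_Se2 - q_C1/8

b1 stroke→J1  (Se1: effort source, stroke at far end)
b2 stroke→J1  (Se2: effort source, stroke at far end)
b0 stroke→I1  (prefer integral on I1)
b3 stroke→J1  (1-jn J1 has f-setter on 0)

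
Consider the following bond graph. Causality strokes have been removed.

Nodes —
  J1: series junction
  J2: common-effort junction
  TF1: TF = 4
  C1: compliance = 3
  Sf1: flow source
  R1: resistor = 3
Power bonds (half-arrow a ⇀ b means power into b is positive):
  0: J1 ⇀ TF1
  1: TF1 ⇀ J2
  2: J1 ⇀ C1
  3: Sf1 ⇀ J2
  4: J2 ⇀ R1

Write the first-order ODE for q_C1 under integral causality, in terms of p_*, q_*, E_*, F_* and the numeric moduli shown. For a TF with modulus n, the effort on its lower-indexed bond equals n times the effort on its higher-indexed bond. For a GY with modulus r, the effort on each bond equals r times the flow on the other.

b3 →Sf1  (Sf1 (Sf) sets flow on bond)
b2 →J1  (C1: C, integral causality)
b0 →TF1  (only one flow-in slot at J1)
b1 →J2  (TF TF1: opposite of bond 0)
b4 →R1  (J2: bond 1 brought effort, rest push out)

dq_C1/dt = -F_Sf1/4 - q_C1/144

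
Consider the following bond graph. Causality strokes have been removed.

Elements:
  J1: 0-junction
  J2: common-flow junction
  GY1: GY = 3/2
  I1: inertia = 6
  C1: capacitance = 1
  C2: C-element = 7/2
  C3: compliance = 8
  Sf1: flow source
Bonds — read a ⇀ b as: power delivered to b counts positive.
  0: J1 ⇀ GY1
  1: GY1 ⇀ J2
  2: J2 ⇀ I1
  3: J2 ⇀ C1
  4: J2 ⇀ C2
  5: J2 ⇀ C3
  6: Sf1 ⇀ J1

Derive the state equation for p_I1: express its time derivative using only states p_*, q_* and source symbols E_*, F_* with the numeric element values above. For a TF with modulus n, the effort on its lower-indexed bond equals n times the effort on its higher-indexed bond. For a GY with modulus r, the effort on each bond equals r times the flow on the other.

dp_I1/dt = 3*F_Sf1/2 - q_C1 - 2*q_C2/7 - q_C3/8

β6 →Sf1  (Sf1 fixes flow; stroke at Sf1)
β0 →J1  (J1: last free bond brings effort in)
β1 →J2  (GY GY1: same side as bond 0)
β2 →I1  (I1: I, integral causality)
β3 →J2  (J2 flow already set via bond 2)
β4 →J2  (J2: bond 2 brought flow, rest push out)
β5 →J2  (J2: bond 2 brought flow, rest push out)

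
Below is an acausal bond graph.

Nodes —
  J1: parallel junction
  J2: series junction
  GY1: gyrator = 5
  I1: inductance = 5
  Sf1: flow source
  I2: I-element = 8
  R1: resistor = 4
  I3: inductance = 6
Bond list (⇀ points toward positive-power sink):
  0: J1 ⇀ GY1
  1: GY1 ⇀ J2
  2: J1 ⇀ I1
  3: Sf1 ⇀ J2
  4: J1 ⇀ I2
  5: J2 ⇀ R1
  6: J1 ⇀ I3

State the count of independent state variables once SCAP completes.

3  (I1, I2, I3 all integral)

#3 stroke at Sf1  (Sf1 (Sf) sets flow on bond)
#1 stroke at J2  (1-jn J2 has f-setter on 3)
#5 stroke at J2  (common-f at J2 fixed by 3)
#0 stroke at J1  (GY GY1: same side as bond 1)
#2 stroke at I1  (common-e at J1 fixed by 0)
#4 stroke at I2  (common-e at J1 fixed by 0)
#6 stroke at I3  (0-jn J1 has e-setter on 0)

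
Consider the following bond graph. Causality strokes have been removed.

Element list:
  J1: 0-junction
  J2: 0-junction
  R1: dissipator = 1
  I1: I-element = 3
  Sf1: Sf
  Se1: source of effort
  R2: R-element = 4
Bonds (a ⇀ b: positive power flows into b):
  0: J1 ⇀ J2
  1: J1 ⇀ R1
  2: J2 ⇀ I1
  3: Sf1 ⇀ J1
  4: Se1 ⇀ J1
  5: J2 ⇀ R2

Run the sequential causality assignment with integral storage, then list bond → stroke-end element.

bond 3 →Sf1  (source Sf1 imposes f)
bond 4 →J1  (source Se1 imposes e)
bond 0 →J2  (common-e at J1 fixed by 4)
bond 1 →R1  (common-e at J1 fixed by 4)
bond 2 →I1  (common-e at J2 fixed by 0)
bond 5 →R2  (J2 effort already set via bond 0)

#0 |J2
#1 |R1
#2 |I1
#3 |Sf1
#4 |J1
#5 |R2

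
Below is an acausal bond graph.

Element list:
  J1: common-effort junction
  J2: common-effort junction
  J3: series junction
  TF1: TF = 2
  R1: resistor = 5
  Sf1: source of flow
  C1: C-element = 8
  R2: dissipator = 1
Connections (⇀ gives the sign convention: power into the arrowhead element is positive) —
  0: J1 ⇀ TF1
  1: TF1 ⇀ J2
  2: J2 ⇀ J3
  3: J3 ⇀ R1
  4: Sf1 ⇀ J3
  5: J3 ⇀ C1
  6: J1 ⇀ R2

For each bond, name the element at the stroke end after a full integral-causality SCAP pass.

β4 stroke→Sf1  (Sf1: flow source, stroke at near end)
β2 stroke→J3  (J3 flow already set via bond 4)
β3 stroke→J3  (1-jn J3 has f-setter on 4)
β5 stroke→J3  (J3 flow already set via bond 4)
β1 stroke→J2  (J2: last free bond brings effort in)
β0 stroke→TF1  (TF TF1: opposite of bond 1)
β6 stroke→J1  (only one effort-in slot at J1)

#0 stroke at TF1
#1 stroke at J2
#2 stroke at J3
#3 stroke at J3
#4 stroke at Sf1
#5 stroke at J3
#6 stroke at J1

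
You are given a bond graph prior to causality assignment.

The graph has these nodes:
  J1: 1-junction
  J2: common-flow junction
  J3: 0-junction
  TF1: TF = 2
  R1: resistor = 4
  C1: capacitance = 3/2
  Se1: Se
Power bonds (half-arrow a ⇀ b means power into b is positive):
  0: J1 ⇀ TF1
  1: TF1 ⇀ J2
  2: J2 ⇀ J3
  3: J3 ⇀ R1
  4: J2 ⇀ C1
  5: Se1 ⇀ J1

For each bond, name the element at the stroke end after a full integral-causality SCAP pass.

b5 →J1  (Se1: effort source, stroke at far end)
b0 →TF1  (closing 1-jn rule on J1)
b1 →J2  (TF1: transformer flips bond 0)
b4 →J2  (prefer integral on C1)
b2 →J3  (J2 needs exactly one f-in)
b3 →R1  (common-e at J3 fixed by 2)

bond 0 →TF1
bond 1 →J2
bond 2 →J3
bond 3 →R1
bond 4 →J2
bond 5 →J1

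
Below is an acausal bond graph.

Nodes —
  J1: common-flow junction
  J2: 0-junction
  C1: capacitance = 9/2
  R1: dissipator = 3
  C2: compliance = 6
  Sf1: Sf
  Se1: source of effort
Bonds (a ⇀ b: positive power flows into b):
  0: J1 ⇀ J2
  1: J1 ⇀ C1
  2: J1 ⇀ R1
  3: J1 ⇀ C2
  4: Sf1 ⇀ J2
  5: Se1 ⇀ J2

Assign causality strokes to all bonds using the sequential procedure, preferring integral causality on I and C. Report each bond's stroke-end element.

b4 stroke at Sf1  (Sf1 (Sf) sets flow on bond)
b5 stroke at J2  (Se1 fixes effort; stroke away)
b0 stroke at J1  (common-e at J2 fixed by 5)
b1 stroke at J1  (prefer integral on C1)
b3 stroke at J1  (C2 integral (e out))
b2 stroke at R1  (J1: last free bond brings flow in)

β0 stroke at J1
β1 stroke at J1
β2 stroke at R1
β3 stroke at J1
β4 stroke at Sf1
β5 stroke at J2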